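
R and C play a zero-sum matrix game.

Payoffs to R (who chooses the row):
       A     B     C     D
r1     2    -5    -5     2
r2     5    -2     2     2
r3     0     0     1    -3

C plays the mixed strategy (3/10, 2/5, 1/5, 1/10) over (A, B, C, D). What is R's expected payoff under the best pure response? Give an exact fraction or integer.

r1: (2)·(3/10) + (-5)·(2/5) + (-5)·(1/5) + (2)·(1/10) = -11/5.
r2: (5)·(3/10) + (-2)·(2/5) + (2)·(1/5) + (2)·(1/10) = 13/10.
r3: (0)·(3/10) + (0)·(2/5) + (1)·(1/5) + (-3)·(1/10) = -1/10.
The best pure response is r2 with expected payoff 13/10.

13/10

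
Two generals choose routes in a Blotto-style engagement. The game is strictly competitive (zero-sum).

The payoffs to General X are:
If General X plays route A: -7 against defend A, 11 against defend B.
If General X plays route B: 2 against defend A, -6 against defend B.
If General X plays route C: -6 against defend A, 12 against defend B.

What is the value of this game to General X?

-6/13

Row route A is strictly dominated by row route C, so General X never plays it.
The remaining 2×2 game on (route B, route C) × (defend A, defend B) has no saddle point. Let General X play route B with probability p; indifference gives 2p − 6(1−p) = −6p + 12(1−p), so p = 9/13.
Similarly General Y's optimal q on defend A is 9/13, and the value is 2·(9/13) + (-6)·(4/13) = -6/13.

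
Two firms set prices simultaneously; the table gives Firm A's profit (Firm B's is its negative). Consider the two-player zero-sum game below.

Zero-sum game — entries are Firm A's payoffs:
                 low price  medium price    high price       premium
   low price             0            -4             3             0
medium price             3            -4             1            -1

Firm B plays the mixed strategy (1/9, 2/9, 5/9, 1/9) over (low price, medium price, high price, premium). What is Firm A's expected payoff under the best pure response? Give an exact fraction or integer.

low price: (0)·(1/9) + (-4)·(2/9) + (3)·(5/9) + (0)·(1/9) = 7/9.
medium price: (3)·(1/9) + (-4)·(2/9) + (1)·(5/9) + (-1)·(1/9) = -1/9.
The best pure response is low price with expected payoff 7/9.

7/9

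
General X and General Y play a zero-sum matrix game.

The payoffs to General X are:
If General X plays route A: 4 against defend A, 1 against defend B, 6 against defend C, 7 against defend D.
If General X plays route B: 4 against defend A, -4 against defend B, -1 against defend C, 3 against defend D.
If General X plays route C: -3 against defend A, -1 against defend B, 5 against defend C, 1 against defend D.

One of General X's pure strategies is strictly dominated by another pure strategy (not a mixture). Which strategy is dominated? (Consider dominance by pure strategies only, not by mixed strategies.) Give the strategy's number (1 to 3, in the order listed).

3

Compare route C with route A: 4 > -3, 1 > -1, 6 > 5, 7 > 1.
So route A strictly dominates route C for General X; route C is strictly dominated.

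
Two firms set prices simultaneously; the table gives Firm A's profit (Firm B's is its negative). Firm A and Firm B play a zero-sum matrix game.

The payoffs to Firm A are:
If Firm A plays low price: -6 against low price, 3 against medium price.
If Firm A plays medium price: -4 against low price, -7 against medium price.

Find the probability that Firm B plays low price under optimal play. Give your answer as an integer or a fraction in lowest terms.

5/6

Row minima are -6 and -7, so Firm A's maximin is -6; column maxima are -4 and 3, so Firm B's minimax is -4. These differ, so the equilibrium is in mixed strategies.
Let Firm B play low price with probability q. Firm A is indifferent when −6q + 3(1−q) = −4q − 7(1−q), giving q = 5/6.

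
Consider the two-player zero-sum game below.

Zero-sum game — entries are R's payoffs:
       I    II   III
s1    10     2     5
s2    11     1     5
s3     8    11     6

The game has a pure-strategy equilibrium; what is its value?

6

Row minima: 2, 1, 6 → R's maximin is 6.
Column maxima: 11, 11, 6 → C's minimax is 6.
They coincide at (s3, III), so the value is 6.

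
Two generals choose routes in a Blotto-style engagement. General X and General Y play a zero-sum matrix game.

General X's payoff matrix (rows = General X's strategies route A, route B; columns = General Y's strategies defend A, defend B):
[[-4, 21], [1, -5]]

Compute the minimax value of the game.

1/31

Row minima are -4 and -5, so General X's maximin is -4; column maxima are 1 and 21, so General Y's minimax is 1. These differ, so the equilibrium is in mixed strategies.
Let General X play route A with probability p. General Y is indifferent when −4p + (1−p) = 21p − 5(1−p), giving p = 6/31.
Let General Y play defend A with probability q. General X is indifferent when −4q + 21(1−q) = q − 5(1−q), giving q = 26/31.
The value is -4·(26/31) + (21)·(5/31) = 1/31.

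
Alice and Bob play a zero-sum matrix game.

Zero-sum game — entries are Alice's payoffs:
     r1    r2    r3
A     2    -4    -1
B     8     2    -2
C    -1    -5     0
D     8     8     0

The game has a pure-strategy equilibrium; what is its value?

0

Row minima: -4, -2, -5, 0 → Alice's maximin is 0.
Column maxima: 8, 8, 0 → Bob's minimax is 0.
They coincide at (D, r3), so the value is 0.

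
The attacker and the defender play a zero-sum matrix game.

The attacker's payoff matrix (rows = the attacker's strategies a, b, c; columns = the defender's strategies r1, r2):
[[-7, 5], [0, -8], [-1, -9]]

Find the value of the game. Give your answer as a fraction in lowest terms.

Row c is strictly dominated by row b, so the attacker never plays it.
The remaining 2×2 game on (a, b) × (r1, r2) has no saddle point. Let the attacker play a with probability p; indifference gives −7p = 5p − 8(1−p), so p = 2/5.
Similarly the defender's optimal q on r1 is 13/20, and the value is -7·(13/20) + (5)·(7/20) = -14/5.

-14/5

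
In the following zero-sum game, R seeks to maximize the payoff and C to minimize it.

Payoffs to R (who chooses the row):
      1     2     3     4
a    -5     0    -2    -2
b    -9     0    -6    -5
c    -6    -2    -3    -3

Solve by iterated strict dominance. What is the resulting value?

-5

Column 3 is strictly dominated by 1 for C (-5<-2, -9<-6, -6<-3); eliminate 3.
Row c is strictly dominated by row a (-5>-6, 0>-2, -2>-3); eliminate c.
Column 4 is strictly dominated by 1 for C (-5<-2, -9<-5); eliminate 4.
Column 2 is strictly dominated by 1 for C (-5<0, -9<0); eliminate 2.
Row b is strictly dominated by row a (-5>-9); eliminate b.
Only (a, 1) remains, with payoff -5.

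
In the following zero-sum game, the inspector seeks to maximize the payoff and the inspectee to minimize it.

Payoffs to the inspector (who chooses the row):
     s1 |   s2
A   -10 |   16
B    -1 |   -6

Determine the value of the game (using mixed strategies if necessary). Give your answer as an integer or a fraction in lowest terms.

Row minima are -10 and -6, so the inspector's maximin is -6; column maxima are -1 and 16, so the inspectee's minimax is -1. These differ, so the equilibrium is in mixed strategies.
Let the inspector play A with probability p. The inspectee is indifferent when −10p − (1−p) = 16p − 6(1−p), giving p = 5/31.
Let the inspectee play s1 with probability q. The inspector is indifferent when −10q + 16(1−q) = −q − 6(1−q), giving q = 22/31.
The value is -10·(22/31) + (16)·(9/31) = -76/31.

-76/31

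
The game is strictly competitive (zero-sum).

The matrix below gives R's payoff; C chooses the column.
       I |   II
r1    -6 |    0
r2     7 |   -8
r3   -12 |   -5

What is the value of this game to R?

-16/7

Row r3 is strictly dominated by row r1, so R never plays it.
The remaining 2×2 game on (r1, r2) × (I, II) has no saddle point. Let R play r1 with probability p; indifference gives −6p + 7(1−p) = −8(1−p), so p = 5/7.
Similarly C's optimal q on I is 8/21, and the value is -6·(8/21) + (0)·(13/21) = -16/7.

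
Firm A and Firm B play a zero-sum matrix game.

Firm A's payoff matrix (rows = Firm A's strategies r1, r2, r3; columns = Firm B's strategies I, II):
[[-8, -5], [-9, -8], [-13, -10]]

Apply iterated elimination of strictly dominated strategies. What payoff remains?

-8

Row r3 is strictly dominated by row r1 (-8>-13, -5>-10); eliminate r3.
Row r2 is strictly dominated by row r1 (-8>-9, -5>-8); eliminate r2.
Column II is strictly dominated by I for Firm B (-8<-5); eliminate II.
Only (r1, I) remains, with payoff -8.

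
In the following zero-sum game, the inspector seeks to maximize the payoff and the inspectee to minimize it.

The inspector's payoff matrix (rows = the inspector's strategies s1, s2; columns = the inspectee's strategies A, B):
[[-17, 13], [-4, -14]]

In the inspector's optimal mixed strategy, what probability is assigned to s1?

Row minima are -17 and -14, so the inspector's maximin is -14; column maxima are -4 and 13, so the inspectee's minimax is -4. These differ, so the equilibrium is in mixed strategies.
Let the inspector play s1 with probability p. The inspectee is indifferent when −17p − 4(1−p) = 13p − 14(1−p), giving p = 1/4.

1/4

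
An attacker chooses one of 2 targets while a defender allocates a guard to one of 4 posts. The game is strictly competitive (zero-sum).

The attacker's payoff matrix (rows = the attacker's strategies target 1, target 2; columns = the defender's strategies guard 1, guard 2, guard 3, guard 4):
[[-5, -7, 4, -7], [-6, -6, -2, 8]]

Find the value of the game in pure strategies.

Row minima: -7, -6 → the attacker's maximin is -6.
Column maxima: -5, -6, 4, 8 → the defender's minimax is -6.
They coincide at (target 2, guard 2), so the value is -6.

-6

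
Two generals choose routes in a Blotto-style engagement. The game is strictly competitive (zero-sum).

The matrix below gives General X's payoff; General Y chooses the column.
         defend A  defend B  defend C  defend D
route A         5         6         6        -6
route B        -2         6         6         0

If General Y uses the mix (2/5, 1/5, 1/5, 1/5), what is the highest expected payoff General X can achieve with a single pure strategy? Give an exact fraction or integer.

route A: (5)·(2/5) + (6)·(1/5) + (6)·(1/5) + (-6)·(1/5) = 16/5.
route B: (-2)·(2/5) + (6)·(1/5) + (6)·(1/5) + (0)·(1/5) = 8/5.
The best pure response is route A with expected payoff 16/5.

16/5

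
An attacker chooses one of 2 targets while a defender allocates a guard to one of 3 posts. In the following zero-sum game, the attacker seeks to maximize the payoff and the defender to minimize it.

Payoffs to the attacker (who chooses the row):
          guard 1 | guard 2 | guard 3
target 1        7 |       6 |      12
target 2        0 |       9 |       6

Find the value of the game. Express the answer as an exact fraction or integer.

Column guard 3 is strictly dominated by guard 1 for the defender (it gives the attacker more in every row).
The remaining 2×2 game on (target 1, target 2) × (guard 1, guard 2) has no saddle point. Let the attacker play target 1 with probability p; indifference gives 7p = 6p + 9(1−p), so p = 9/10.
Similarly the defender's optimal q on guard 1 is 3/10, and the value is 7·(3/10) + (6)·(7/10) = 63/10.

63/10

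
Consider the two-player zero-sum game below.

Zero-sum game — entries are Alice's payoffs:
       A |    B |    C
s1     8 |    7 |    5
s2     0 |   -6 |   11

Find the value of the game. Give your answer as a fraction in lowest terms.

107/19

Column A is strictly dominated by B for Bob (it gives Alice more in every row).
The remaining 2×2 game on (s1, s2) × (B, C) has no saddle point. Let Alice play s1 with probability p; indifference gives 7p − 6(1−p) = 5p + 11(1−p), so p = 17/19.
Similarly Bob's optimal q on B is 6/19, and the value is 7·(6/19) + (5)·(13/19) = 107/19.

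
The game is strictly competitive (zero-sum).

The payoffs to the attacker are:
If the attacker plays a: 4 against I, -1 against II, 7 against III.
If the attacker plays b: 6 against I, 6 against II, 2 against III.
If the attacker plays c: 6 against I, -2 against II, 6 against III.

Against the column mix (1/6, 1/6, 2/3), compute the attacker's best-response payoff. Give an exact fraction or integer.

a: (4)·(1/6) + (-1)·(1/6) + (7)·(2/3) = 31/6.
b: (6)·(1/6) + (6)·(1/6) + (2)·(2/3) = 10/3.
c: (6)·(1/6) + (-2)·(1/6) + (6)·(2/3) = 14/3.
The best pure response is a with expected payoff 31/6.

31/6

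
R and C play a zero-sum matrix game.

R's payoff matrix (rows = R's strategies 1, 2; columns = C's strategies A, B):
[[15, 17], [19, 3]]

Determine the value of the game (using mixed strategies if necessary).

Row minima are 15 and 3, so R's maximin is 15; column maxima are 19 and 17, so C's minimax is 17. These differ, so the equilibrium is in mixed strategies.
Let R play 1 with probability p. C is indifferent when 15p + 19(1−p) = 17p + 3(1−p), giving p = 8/9.
Let C play A with probability q. R is indifferent when 15q + 17(1−q) = 19q + 3(1−q), giving q = 7/9.
The value is 15·(7/9) + (17)·(2/9) = 139/9.

139/9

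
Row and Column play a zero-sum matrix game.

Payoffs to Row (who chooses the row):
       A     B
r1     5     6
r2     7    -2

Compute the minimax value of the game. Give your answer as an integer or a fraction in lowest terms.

Row minima are 5 and -2, so Row's maximin is 5; column maxima are 7 and 6, so Column's minimax is 6. These differ, so the equilibrium is in mixed strategies.
Let Row play r1 with probability p. Column is indifferent when 5p + 7(1−p) = 6p − 2(1−p), giving p = 9/10.
Let Column play A with probability q. Row is indifferent when 5q + 6(1−q) = 7q − 2(1−q), giving q = 4/5.
The value is 5·(4/5) + (6)·(1/5) = 26/5.

26/5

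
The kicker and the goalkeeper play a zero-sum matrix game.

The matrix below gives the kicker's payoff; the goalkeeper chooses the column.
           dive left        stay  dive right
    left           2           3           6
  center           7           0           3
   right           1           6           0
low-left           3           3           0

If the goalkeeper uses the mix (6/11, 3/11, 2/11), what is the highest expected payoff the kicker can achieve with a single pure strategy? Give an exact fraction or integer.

48/11

left: (2)·(6/11) + (3)·(3/11) + (6)·(2/11) = 3.
center: (7)·(6/11) + (0)·(3/11) + (3)·(2/11) = 48/11.
right: (1)·(6/11) + (6)·(3/11) + (0)·(2/11) = 24/11.
low-left: (3)·(6/11) + (3)·(3/11) + (0)·(2/11) = 27/11.
The best pure response is center with expected payoff 48/11.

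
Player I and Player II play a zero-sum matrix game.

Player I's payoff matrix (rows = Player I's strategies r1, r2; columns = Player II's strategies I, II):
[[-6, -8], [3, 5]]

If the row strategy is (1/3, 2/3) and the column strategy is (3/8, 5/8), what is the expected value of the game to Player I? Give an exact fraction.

Against (3/8, 5/8), each row's expected payoff is r1: -29/4; r2: 17/4.
Taking the (1/3, 2/3)-weighted average: (1/3)·(-29/4) + (2/3)·(17/4) = 5/12.

5/12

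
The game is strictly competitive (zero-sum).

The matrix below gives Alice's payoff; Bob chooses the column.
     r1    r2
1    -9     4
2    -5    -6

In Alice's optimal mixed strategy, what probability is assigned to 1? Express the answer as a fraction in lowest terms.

1/14

Row minima are -9 and -6, so Alice's maximin is -6; column maxima are -5 and 4, so Bob's minimax is -5. These differ, so the equilibrium is in mixed strategies.
Let Alice play 1 with probability p. Bob is indifferent when −9p − 5(1−p) = 4p − 6(1−p), giving p = 1/14.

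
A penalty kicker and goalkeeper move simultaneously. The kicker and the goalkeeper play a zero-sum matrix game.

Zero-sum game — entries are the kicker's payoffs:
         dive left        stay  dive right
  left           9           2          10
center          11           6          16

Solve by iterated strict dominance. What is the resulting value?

6

Row left is strictly dominated by row center (11>9, 6>2, 16>10); eliminate left.
Column dive right is strictly dominated by dive left for the goalkeeper (11<16); eliminate dive right.
Column dive left is strictly dominated by stay for the goalkeeper (6<11); eliminate dive left.
Only (center, stay) remains, with payoff 6.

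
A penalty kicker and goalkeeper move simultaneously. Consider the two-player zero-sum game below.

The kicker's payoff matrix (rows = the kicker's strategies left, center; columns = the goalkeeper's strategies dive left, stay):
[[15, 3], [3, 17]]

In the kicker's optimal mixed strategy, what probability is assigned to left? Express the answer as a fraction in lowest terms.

7/13

Row minima are 3 and 3, so the kicker's maximin is 3; column maxima are 15 and 17, so the goalkeeper's minimax is 15. These differ, so the equilibrium is in mixed strategies.
Let the kicker play left with probability p. The goalkeeper is indifferent when 15p + 3(1−p) = 3p + 17(1−p), giving p = 7/13.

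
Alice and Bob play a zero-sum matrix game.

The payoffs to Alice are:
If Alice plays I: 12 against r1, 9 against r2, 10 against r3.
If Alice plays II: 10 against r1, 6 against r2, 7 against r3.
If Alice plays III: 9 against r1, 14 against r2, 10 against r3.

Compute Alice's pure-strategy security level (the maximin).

9

The worst-case payoff for each row is I: 9, II: 6, III: 9.
The best of these is 9.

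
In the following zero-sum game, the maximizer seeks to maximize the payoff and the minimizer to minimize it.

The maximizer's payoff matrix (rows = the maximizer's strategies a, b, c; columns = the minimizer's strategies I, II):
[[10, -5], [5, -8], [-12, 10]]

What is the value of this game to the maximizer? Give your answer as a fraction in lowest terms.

Row b is strictly dominated by row a, so the maximizer never plays it.
The remaining 2×2 game on (a, c) × (I, II) has no saddle point. Let the maximizer play a with probability p; indifference gives 10p − 12(1−p) = −5p + 10(1−p), so p = 22/37.
Similarly the minimizer's optimal q on I is 15/37, and the value is 10·(15/37) + (-5)·(22/37) = 40/37.

40/37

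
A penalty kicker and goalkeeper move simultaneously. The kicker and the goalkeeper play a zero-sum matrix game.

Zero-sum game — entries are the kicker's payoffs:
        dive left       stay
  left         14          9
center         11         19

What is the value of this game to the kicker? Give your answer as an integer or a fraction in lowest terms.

Row minima are 9 and 11, so the kicker's maximin is 11; column maxima are 14 and 19, so the goalkeeper's minimax is 14. These differ, so the equilibrium is in mixed strategies.
Let the kicker play left with probability p. The goalkeeper is indifferent when 14p + 11(1−p) = 9p + 19(1−p), giving p = 8/13.
Let the goalkeeper play dive left with probability q. The kicker is indifferent when 14q + 9(1−q) = 11q + 19(1−q), giving q = 10/13.
The value is 14·(10/13) + (9)·(3/13) = 167/13.

167/13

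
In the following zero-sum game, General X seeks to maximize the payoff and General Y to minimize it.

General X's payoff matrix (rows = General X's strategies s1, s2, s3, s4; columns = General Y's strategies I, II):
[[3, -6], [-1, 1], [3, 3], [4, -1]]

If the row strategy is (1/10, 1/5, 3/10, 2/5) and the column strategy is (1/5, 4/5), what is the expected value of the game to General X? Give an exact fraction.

3/5

Against (1/5, 4/5), each row's expected payoff is s1: -21/5; s2: 3/5; s3: 3; s4: 0.
Taking the (1/10, 1/5, 3/10, 2/5)-weighted average: (1/10)·(-21/5) + (1/5)·(3/5) + (3/10)·(3) + (2/5)·(0) = 3/5.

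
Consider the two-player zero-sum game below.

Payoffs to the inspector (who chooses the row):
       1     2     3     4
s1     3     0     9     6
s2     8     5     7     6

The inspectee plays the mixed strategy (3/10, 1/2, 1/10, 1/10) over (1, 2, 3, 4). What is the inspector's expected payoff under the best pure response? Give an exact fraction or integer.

s1: (3)·(3/10) + (0)·(1/2) + (9)·(1/10) + (6)·(1/10) = 12/5.
s2: (8)·(3/10) + (5)·(1/2) + (7)·(1/10) + (6)·(1/10) = 31/5.
The best pure response is s2 with expected payoff 31/5.

31/5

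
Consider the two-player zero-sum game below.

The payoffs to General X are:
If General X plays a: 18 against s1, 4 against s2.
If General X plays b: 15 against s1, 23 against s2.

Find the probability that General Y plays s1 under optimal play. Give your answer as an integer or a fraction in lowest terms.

19/22

Row minima are 4 and 15, so General X's maximin is 15; column maxima are 18 and 23, so General Y's minimax is 18. These differ, so the equilibrium is in mixed strategies.
Let General Y play s1 with probability q. General X is indifferent when 18q + 4(1−q) = 15q + 23(1−q), giving q = 19/22.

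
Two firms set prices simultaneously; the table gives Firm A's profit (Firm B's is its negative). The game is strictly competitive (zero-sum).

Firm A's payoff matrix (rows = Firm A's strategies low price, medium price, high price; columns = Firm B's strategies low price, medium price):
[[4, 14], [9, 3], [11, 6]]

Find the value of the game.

Row medium price is strictly dominated by row high price, so Firm A never plays it.
The remaining 2×2 game on (low price, high price) × (low price, medium price) has no saddle point. Let Firm A play low price with probability p; indifference gives 4p + 11(1−p) = 14p + 6(1−p), so p = 1/3.
Similarly Firm B's optimal q on low price is 8/15, and the value is 4·(8/15) + (14)·(7/15) = 26/3.

26/3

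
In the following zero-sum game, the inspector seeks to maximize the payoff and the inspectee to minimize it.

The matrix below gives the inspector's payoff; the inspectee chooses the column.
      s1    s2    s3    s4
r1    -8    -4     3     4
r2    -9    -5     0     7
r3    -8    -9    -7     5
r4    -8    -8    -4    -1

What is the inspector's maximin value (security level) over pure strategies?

The worst-case payoff for each row is r1: -8, r2: -9, r3: -9, r4: -8.
The best of these is -8.

-8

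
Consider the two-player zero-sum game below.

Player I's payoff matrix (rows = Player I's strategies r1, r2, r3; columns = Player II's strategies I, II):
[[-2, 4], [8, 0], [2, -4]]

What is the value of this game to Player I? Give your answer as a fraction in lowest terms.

Row r3 is strictly dominated by row r2, so Player I never plays it.
The remaining 2×2 game on (r1, r2) × (I, II) has no saddle point. Let Player I play r1 with probability p; indifference gives −2p + 8(1−p) = 4p, so p = 4/7.
Similarly Player II's optimal q on I is 2/7, and the value is -2·(2/7) + (4)·(5/7) = 16/7.

16/7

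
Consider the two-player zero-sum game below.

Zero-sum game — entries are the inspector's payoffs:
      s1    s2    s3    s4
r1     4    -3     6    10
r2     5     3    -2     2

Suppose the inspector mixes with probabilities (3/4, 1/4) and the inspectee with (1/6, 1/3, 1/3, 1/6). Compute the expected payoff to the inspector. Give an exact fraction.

Against (1/6, 1/3, 1/3, 1/6), each row's expected payoff is r1: 10/3; r2: 3/2.
Taking the (3/4, 1/4)-weighted average: (3/4)·(10/3) + (1/4)·(3/2) = 23/8.

23/8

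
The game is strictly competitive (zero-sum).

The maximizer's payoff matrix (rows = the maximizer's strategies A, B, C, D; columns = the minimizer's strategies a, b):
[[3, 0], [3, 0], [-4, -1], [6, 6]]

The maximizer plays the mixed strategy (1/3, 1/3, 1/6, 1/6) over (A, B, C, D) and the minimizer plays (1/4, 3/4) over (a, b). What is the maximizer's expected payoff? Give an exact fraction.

29/24

Against (1/4, 3/4), each row's expected payoff is A: 3/4; B: 3/4; C: -7/4; D: 6.
Taking the (1/3, 1/3, 1/6, 1/6)-weighted average: (1/3)·(3/4) + (1/3)·(3/4) + (1/6)·(-7/4) + (1/6)·(6) = 29/24.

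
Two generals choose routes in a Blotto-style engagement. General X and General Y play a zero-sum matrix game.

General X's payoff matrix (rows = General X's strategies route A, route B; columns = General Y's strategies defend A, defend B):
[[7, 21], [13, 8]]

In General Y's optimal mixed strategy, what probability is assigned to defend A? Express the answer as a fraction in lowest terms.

Row minima are 7 and 8, so General X's maximin is 8; column maxima are 13 and 21, so General Y's minimax is 13. These differ, so the equilibrium is in mixed strategies.
Let General Y play defend A with probability q. General X is indifferent when 7q + 21(1−q) = 13q + 8(1−q), giving q = 13/19.

13/19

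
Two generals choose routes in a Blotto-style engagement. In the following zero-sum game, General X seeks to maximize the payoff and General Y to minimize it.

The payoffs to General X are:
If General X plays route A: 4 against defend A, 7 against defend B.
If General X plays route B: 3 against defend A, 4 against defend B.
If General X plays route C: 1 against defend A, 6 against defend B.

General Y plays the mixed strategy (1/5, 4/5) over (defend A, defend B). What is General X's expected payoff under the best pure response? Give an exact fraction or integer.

route A: (4)·(1/5) + (7)·(4/5) = 32/5.
route B: (3)·(1/5) + (4)·(4/5) = 19/5.
route C: (1)·(1/5) + (6)·(4/5) = 5.
The best pure response is route A with expected payoff 32/5.

32/5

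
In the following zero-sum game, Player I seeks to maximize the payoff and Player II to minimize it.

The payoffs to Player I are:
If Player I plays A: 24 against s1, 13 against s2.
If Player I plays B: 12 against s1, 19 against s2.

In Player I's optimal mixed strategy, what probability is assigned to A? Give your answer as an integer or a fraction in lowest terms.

Row minima are 13 and 12, so Player I's maximin is 13; column maxima are 24 and 19, so Player II's minimax is 19. These differ, so the equilibrium is in mixed strategies.
Let Player I play A with probability p. Player II is indifferent when 24p + 12(1−p) = 13p + 19(1−p), giving p = 7/18.

7/18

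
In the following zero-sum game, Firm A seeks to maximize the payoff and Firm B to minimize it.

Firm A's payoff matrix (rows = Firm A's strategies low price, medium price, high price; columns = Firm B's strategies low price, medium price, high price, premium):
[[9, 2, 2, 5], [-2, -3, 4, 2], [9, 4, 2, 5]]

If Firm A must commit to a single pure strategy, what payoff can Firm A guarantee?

The worst-case payoff for each row is low price: 2, medium price: -3, high price: 2.
The best of these is 2.

2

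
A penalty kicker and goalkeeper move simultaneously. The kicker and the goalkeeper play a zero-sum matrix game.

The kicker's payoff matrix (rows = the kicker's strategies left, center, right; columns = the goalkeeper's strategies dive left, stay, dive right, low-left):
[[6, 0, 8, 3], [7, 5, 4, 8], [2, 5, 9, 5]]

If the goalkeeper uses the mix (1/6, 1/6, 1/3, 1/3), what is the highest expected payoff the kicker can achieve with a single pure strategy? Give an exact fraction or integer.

6

left: (6)·(1/6) + (0)·(1/6) + (8)·(1/3) + (3)·(1/3) = 14/3.
center: (7)·(1/6) + (5)·(1/6) + (4)·(1/3) + (8)·(1/3) = 6.
right: (2)·(1/6) + (5)·(1/6) + (9)·(1/3) + (5)·(1/3) = 35/6.
The best pure response is center with expected payoff 6.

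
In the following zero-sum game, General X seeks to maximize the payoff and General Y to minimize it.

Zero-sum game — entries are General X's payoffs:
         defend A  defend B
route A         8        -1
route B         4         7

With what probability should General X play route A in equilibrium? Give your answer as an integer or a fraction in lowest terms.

Row minima are -1 and 4, so General X's maximin is 4; column maxima are 8 and 7, so General Y's minimax is 7. These differ, so the equilibrium is in mixed strategies.
Let General X play route A with probability p. General Y is indifferent when 8p + 4(1−p) = −p + 7(1−p), giving p = 1/4.

1/4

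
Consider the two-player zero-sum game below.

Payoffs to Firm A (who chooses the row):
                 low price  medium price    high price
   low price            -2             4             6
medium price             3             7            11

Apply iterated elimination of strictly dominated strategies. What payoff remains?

Column high price is strictly dominated by low price for Firm B (-2<6, 3<11); eliminate high price.
Row low price is strictly dominated by row medium price (3>-2, 7>4); eliminate low price.
Column medium price is strictly dominated by low price for Firm B (3<7); eliminate medium price.
Only (medium price, low price) remains, with payoff 3.

3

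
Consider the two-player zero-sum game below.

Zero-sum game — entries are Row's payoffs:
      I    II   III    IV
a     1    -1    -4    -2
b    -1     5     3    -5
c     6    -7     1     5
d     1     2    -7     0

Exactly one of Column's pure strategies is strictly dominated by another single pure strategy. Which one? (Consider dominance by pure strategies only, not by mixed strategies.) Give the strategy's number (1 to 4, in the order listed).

1

Column prefers columns that give Row less. Compare I with IV: -2 < 1, -5 < -1, 5 < 6, 0 < 1.
So IV strictly dominates I for Column; I is strictly dominated.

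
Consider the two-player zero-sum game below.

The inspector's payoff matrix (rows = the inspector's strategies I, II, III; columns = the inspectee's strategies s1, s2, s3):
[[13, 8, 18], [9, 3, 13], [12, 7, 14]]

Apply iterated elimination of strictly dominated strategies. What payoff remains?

Column s3 is strictly dominated by s1 for the inspectee (13<18, 9<13, 12<14); eliminate s3.
Column s1 is strictly dominated by s2 for the inspectee (8<13, 3<9, 7<12); eliminate s1.
Row III is strictly dominated by row I (8>7); eliminate III.
Row II is strictly dominated by row I (8>3); eliminate II.
Only (I, s2) remains, with payoff 8.

8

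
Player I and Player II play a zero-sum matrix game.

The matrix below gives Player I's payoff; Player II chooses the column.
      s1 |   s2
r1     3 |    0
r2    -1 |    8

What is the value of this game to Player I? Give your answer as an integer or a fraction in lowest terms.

Row minima are 0 and -1, so Player I's maximin is 0; column maxima are 3 and 8, so Player II's minimax is 3. These differ, so the equilibrium is in mixed strategies.
Let Player I play r1 with probability p. Player II is indifferent when 3p − (1−p) = 8(1−p), giving p = 3/4.
Let Player II play s1 with probability q. Player I is indifferent when 3q = −q + 8(1−q), giving q = 2/3.
The value is 3·(2/3) + (0)·(1/3) = 2.

2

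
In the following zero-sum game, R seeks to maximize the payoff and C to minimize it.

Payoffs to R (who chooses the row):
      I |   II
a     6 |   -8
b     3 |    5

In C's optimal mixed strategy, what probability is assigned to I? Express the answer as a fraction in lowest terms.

Row minima are -8 and 3, so R's maximin is 3; column maxima are 6 and 5, so C's minimax is 5. These differ, so the equilibrium is in mixed strategies.
Let C play I with probability q. R is indifferent when 6q − 8(1−q) = 3q + 5(1−q), giving q = 13/16.

13/16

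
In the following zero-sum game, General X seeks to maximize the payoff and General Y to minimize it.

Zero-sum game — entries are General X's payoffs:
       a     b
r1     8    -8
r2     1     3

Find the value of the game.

16/9

Row minima are -8 and 1, so General X's maximin is 1; column maxima are 8 and 3, so General Y's minimax is 3. These differ, so the equilibrium is in mixed strategies.
Let General X play r1 with probability p. General Y is indifferent when 8p + (1−p) = −8p + 3(1−p), giving p = 1/9.
Let General Y play a with probability q. General X is indifferent when 8q − 8(1−q) = q + 3(1−q), giving q = 11/18.
The value is 8·(11/18) + (-8)·(7/18) = 16/9.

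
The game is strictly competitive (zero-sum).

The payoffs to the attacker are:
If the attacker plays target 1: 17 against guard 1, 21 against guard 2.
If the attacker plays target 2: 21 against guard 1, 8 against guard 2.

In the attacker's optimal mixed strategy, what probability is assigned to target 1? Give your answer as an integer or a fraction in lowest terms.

13/17

Row minima are 17 and 8, so the attacker's maximin is 17; column maxima are 21 and 21, so the defender's minimax is 21. These differ, so the equilibrium is in mixed strategies.
Let the attacker play target 1 with probability p. The defender is indifferent when 17p + 21(1−p) = 21p + 8(1−p), giving p = 13/17.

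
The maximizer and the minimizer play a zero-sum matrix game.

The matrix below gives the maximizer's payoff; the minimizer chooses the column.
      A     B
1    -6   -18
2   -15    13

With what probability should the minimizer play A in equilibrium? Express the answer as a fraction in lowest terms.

31/40

Row minima are -18 and -15, so the maximizer's maximin is -15; column maxima are -6 and 13, so the minimizer's minimax is -6. These differ, so the equilibrium is in mixed strategies.
Let the minimizer play A with probability q. The maximizer is indifferent when −6q − 18(1−q) = −15q + 13(1−q), giving q = 31/40.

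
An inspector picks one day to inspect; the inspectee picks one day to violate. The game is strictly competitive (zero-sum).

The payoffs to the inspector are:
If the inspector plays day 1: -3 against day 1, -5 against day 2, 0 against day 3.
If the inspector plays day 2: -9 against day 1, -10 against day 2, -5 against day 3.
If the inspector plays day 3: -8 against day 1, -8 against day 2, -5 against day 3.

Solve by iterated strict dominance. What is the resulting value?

Column day 3 is strictly dominated by day 1 for the inspectee (-3<0, -9<-5, -8<-5); eliminate day 3.
Row day 3 is strictly dominated by row day 1 (-3>-8, -5>-8); eliminate day 3.
Row day 2 is strictly dominated by row day 1 (-3>-9, -5>-10); eliminate day 2.
Column day 1 is strictly dominated by day 2 for the inspectee (-5<-3); eliminate day 1.
Only (day 1, day 2) remains, with payoff -5.

-5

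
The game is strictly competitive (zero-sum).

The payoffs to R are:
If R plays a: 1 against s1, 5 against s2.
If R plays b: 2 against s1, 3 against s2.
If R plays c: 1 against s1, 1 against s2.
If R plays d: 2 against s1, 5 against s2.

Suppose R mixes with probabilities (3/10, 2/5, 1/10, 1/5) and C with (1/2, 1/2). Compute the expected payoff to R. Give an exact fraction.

Against (1/2, 1/2), each row's expected payoff is a: 3; b: 5/2; c: 1; d: 7/2.
Taking the (3/10, 2/5, 1/10, 1/5)-weighted average: (3/10)·(3) + (2/5)·(5/2) + (1/10)·(1) + (1/5)·(7/2) = 27/10.

27/10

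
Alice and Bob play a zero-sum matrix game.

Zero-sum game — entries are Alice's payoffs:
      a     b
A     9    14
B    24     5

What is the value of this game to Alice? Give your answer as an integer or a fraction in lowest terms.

97/8

Row minima are 9 and 5, so Alice's maximin is 9; column maxima are 24 and 14, so Bob's minimax is 14. These differ, so the equilibrium is in mixed strategies.
Let Alice play A with probability p. Bob is indifferent when 9p + 24(1−p) = 14p + 5(1−p), giving p = 19/24.
Let Bob play a with probability q. Alice is indifferent when 9q + 14(1−q) = 24q + 5(1−q), giving q = 3/8.
The value is 9·(3/8) + (14)·(5/8) = 97/8.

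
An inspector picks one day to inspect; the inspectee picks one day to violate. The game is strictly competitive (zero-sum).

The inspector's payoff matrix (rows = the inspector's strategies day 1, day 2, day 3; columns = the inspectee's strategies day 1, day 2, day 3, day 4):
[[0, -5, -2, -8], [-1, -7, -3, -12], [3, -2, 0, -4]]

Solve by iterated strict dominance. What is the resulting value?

Row day 2 is strictly dominated by row day 1 (0>-1, -5>-7, -2>-3, -8>-12); eliminate day 2.
Column day 1 is strictly dominated by day 2 for the inspectee (-5<0, -2<3); eliminate day 1.
Column day 3 is strictly dominated by day 2 for the inspectee (-5<-2, -2<0); eliminate day 3.
Column day 2 is strictly dominated by day 4 for the inspectee (-8<-5, -4<-2); eliminate day 2.
Row day 1 is strictly dominated by row day 3 (-4>-8); eliminate day 1.
Only (day 3, day 4) remains, with payoff -4.

-4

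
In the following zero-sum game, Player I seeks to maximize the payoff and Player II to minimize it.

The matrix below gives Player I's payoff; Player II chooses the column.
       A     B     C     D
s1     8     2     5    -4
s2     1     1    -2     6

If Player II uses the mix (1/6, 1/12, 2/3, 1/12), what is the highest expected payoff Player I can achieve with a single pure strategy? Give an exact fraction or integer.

s1: (8)·(1/6) + (2)·(1/12) + (5)·(2/3) + (-4)·(1/12) = 9/2.
s2: (1)·(1/6) + (1)·(1/12) + (-2)·(2/3) + (6)·(1/12) = -7/12.
The best pure response is s1 with expected payoff 9/2.

9/2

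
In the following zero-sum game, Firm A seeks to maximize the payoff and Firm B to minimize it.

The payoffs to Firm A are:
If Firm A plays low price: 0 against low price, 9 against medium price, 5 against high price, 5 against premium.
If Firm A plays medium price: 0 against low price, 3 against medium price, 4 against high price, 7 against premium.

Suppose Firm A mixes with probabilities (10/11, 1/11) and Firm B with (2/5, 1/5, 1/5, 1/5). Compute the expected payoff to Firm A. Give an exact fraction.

204/55

Against (2/5, 1/5, 1/5, 1/5), each row's expected payoff is low price: 19/5; medium price: 14/5.
Taking the (10/11, 1/11)-weighted average: (10/11)·(19/5) + (1/11)·(14/5) = 204/55.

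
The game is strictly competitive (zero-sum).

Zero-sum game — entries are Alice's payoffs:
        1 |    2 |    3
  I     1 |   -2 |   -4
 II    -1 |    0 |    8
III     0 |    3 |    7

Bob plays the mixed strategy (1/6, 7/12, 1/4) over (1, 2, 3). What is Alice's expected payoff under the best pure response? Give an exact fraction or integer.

7/2

I: (1)·(1/6) + (-2)·(7/12) + (-4)·(1/4) = -2.
II: (-1)·(1/6) + (0)·(7/12) + (8)·(1/4) = 11/6.
III: (0)·(1/6) + (3)·(7/12) + (7)·(1/4) = 7/2.
The best pure response is III with expected payoff 7/2.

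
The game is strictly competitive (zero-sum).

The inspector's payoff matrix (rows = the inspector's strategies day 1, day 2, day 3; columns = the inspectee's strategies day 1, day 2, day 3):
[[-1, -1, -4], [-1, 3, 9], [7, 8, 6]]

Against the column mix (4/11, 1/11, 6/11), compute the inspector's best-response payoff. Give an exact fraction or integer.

72/11

day 1: (-1)·(4/11) + (-1)·(1/11) + (-4)·(6/11) = -29/11.
day 2: (-1)·(4/11) + (3)·(1/11) + (9)·(6/11) = 53/11.
day 3: (7)·(4/11) + (8)·(1/11) + (6)·(6/11) = 72/11.
The best pure response is day 3 with expected payoff 72/11.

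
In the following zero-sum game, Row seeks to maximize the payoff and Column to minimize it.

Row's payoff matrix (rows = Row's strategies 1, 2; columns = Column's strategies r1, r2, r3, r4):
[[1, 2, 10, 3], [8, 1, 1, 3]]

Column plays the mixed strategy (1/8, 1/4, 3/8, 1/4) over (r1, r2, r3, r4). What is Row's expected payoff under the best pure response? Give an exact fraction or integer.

1: (1)·(1/8) + (2)·(1/4) + (10)·(3/8) + (3)·(1/4) = 41/8.
2: (8)·(1/8) + (1)·(1/4) + (1)·(3/8) + (3)·(1/4) = 19/8.
The best pure response is 1 with expected payoff 41/8.

41/8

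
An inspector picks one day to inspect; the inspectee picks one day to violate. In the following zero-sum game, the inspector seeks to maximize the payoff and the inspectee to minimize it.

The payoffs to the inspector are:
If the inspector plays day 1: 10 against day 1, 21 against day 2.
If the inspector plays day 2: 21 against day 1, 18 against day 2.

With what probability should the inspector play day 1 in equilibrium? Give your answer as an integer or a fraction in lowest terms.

3/14

Row minima are 10 and 18, so the inspector's maximin is 18; column maxima are 21 and 21, so the inspectee's minimax is 21. These differ, so the equilibrium is in mixed strategies.
Let the inspector play day 1 with probability p. The inspectee is indifferent when 10p + 21(1−p) = 21p + 18(1−p), giving p = 3/14.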